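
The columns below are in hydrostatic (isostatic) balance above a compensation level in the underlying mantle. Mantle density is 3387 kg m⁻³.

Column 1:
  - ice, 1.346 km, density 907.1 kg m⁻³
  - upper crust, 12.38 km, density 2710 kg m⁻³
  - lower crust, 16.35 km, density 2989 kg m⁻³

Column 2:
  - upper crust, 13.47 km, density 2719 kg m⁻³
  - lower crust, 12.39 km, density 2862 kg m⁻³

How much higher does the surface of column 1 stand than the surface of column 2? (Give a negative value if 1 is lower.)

For any compensation level in the mantle, the mantle terms cancel and isostasy reduces to e = (Σt_1 − Σt_2) − (Σ(ρt)_1 − Σ(ρt)_2) / ρ_m.
Σt_1 = 30.076 km; Σt_2 = 25.86 km; Σ(ρt)_1 = 83640.9066; Σ(ρt)_2 = 72085.11 (in km·kg m⁻³).
e = (30.076 − 25.86) − (83640.9066 − 72085.11) / 3387 = 0.804 km.

0.804 km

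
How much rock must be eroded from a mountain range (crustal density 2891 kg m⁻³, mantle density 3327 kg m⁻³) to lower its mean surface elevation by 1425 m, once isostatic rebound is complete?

Net drop Δ = e − u = e − e ρ_c/ρ_m = e (ρ_m − ρ_c)/ρ_m.
e = Δ ρ_m/(ρ_m − ρ_c) = 1425 m × 3327/436 = 10900 m.

10900 m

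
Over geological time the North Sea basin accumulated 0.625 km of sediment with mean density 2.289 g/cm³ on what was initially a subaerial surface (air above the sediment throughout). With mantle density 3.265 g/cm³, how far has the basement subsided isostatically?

Subaerial load: s = t ρ_sed / ρ_m = 0.625 km × 2.289/3.265 = 0.438 km.

0.438 km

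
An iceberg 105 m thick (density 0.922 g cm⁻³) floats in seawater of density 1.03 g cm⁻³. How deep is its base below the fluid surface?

94 m

Draft d = t ρ_obj/ρ_fluid = 105 m × 0.922/1.03 = 94 m.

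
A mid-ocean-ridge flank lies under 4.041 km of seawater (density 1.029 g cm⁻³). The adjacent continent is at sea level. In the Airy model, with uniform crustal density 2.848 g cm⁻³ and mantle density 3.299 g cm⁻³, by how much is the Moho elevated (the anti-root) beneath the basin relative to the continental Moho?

16.3 km

Isostatic balance requires: replacing crust with seawater at the top is compensated by replacing crust with mantle at the base: d (ρ_c − ρ_w) = a (ρ_m − ρ_c).
a = d (ρ_c − ρ_w)/(ρ_m − ρ_c) = 4.041 km × 1.819/0.451 = 16.3 km.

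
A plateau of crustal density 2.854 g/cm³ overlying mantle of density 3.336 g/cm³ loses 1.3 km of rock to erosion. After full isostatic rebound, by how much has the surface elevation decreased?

0.188 km

Rebound u = e ρ_c/ρ_m = 1.3 km × 2.854/3.336 = 1.112 km.
Net surface drop = e − u = 1.3 km − 1.112 km = e (ρ_m − ρ_c)/ρ_m = 0.188 km.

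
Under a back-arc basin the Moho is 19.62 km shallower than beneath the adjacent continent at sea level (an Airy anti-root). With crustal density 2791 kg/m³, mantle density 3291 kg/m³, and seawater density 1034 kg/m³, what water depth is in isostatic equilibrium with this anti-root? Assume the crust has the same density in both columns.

Replacing a thickness d of crust by seawater at the top must be balanced by replacing crust with mantle at the base: d (ρ_c − ρ_w) = a (ρ_m − ρ_c).
d = a (ρ_m − ρ_c)/(ρ_c − ρ_w) = 19.62 km × 500/1757 = 5.58 km.

5.58 km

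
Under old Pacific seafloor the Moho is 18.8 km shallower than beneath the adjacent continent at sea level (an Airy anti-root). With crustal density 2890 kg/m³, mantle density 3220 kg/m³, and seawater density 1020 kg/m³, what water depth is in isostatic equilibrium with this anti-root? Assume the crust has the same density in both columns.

Replacing a thickness d of crust by seawater at the top must be balanced by replacing crust with mantle at the base: d (ρ_c − ρ_w) = a (ρ_m − ρ_c).
d = a (ρ_m − ρ_c)/(ρ_c − ρ_w) = 18.8 km × 330/1870 = 3.32 km.

3.32 km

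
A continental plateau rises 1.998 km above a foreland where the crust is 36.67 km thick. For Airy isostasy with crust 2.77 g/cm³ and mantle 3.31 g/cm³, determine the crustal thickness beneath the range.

Root depth r = h ρ_c / (ρ_m − ρ_c) = 1.998 km × 2.77 / 0.54 = 10.25 km.
Total thickness = T + h + r = 36.67 km + 1.998 km + 10.25 km = 48.9 km.

48.9 km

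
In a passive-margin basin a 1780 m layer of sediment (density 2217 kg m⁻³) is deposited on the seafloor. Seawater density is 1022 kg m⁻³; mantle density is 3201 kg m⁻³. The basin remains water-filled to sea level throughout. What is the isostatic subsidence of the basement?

976 m

Submarine loading: the sediment displaces seawater, and the subsidence is in turn flooded, so s (ρ_m − ρ_w) = t (ρ_sed − ρ_w).
s = 1780 m × (2217 − 1022) / (3201 − 1022) = 976 m.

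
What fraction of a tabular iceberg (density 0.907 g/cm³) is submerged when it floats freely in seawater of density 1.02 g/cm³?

Submerged fraction = ρ_obj/ρ_fluid = 0.907/1.02 = 0.889.

0.889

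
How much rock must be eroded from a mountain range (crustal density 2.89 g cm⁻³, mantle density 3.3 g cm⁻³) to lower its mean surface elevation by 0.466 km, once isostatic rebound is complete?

3.75 km

Net drop Δ = e − u = e − e ρ_c/ρ_m = e (ρ_m − ρ_c)/ρ_m.
e = Δ ρ_m/(ρ_m − ρ_c) = 0.466 km × 3.3/0.41 = 3.75 km.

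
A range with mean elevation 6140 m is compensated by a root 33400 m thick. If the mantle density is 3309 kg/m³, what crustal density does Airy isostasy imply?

2800 kg/m³

ρ_c h = (ρ_m − ρ_c) r → ρ_c (h + r) = ρ_m r → ρ_c = ρ_m r / (h + r).
ρ_c = 3309 × 33400 m / (6140 m + 33400 m) = 2800 kg/m³.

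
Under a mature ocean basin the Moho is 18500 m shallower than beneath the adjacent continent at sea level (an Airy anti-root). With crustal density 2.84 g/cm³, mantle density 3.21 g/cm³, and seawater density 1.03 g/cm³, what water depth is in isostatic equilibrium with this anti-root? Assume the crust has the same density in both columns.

3780 m

Replacing a thickness d of crust by seawater at the top must be balanced by replacing crust with mantle at the base: d (ρ_c − ρ_w) = a (ρ_m − ρ_c).
d = a (ρ_m − ρ_c)/(ρ_c − ρ_w) = 18500 m × 0.37/1.81 = 3780 m.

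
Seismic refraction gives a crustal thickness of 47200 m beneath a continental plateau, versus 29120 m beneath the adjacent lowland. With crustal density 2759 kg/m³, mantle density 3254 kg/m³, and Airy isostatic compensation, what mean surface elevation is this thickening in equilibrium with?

2750 m

Excess crust Δ = 47200 m − 29120 m = 18080 m, split between elevation h and root r with h + r = Δ.
Airy balance ρ_c h = (ρ_m − ρ_c) r gives r = h ρ_c/(ρ_m − ρ_c), so h (1 + ρ_c/(ρ_m − ρ_c)) = Δ, i.e. h = Δ (ρ_m − ρ_c)/ρ_m.
h = 18080 m × 495/3254 = 2750 m.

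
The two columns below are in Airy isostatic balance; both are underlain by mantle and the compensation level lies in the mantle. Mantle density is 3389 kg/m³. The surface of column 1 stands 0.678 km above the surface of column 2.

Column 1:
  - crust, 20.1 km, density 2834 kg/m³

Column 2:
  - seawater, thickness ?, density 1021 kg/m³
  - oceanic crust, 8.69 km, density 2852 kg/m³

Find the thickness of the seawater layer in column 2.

1.77 km

Take the compensation level at the base of the deeper column (depth z_c below the surface of column 1) and equate Σ ρ_i t_i down to z_c; mantle fills any gap and the z_c terms cancel.
Column 1: 20.1×2834 + (z_c − 20.1)×3389
Column 2: 0.678×0 + x×1021 + 8.69×2852 + (z_c − 0.678 − 8.69 − x)×3389
The z_c×3389 term appears on both sides and cancels. Collect the known terms of each column as K = Σ(ρt)_known − 3389 × (depth of known layers): K_1 = 56963.4 − 3389×20.1 = −11155.5; K_2 = 24783.88 − 3389×(0.678 + 8.69) = −6964.272.
Balance: K_1 = K_2 − x×(3389 − 1021), so x = (K_2 − K_1)/(3389 − 1021) = 4191.23/2368 = 1.77 km.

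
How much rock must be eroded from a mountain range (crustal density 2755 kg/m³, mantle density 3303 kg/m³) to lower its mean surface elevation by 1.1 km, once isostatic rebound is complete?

6.63 km

Net drop Δ = e − u = e − e ρ_c/ρ_m = e (ρ_m − ρ_c)/ρ_m.
e = Δ ρ_m/(ρ_m − ρ_c) = 1.1 km × 3303/548 = 6.63 km.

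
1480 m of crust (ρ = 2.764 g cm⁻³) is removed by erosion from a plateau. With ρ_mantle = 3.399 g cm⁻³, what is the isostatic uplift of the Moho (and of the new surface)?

1200 m

Unloading: uplift u = e ρ_c/ρ_m = 1480 m × 2.764/3.399 = 1200 m.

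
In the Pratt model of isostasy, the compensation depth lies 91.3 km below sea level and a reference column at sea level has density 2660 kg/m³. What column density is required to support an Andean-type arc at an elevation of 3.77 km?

Pratt balance: ρ_ref D = ρ (D + h).
ρ = ρ_ref D/(D + h) = 2660 × 91.3 km/(91.3 km + 3.77 km) = 2550 kg/m³.

2550 kg/m³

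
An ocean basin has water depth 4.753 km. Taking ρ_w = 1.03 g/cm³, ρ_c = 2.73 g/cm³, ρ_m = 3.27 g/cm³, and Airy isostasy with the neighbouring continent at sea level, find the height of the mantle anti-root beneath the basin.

By Archimedes' principle applied to the lithosphere: replacing crust with seawater at the top is compensated by replacing crust with mantle at the base: d (ρ_c − ρ_w) = a (ρ_m − ρ_c).
a = d (ρ_c − ρ_w)/(ρ_m − ρ_c) = 4.753 km × 1.7/0.54 = 15 km.

15 km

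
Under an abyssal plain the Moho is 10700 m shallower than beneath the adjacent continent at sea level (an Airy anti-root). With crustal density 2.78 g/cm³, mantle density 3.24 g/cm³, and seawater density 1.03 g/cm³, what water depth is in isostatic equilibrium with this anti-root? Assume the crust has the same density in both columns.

2810 m

Replacing a thickness d of crust by seawater at the top must be balanced by replacing crust with mantle at the base: d (ρ_c − ρ_w) = a (ρ_m − ρ_c).
d = a (ρ_m − ρ_c)/(ρ_c − ρ_w) = 10700 m × 0.46/1.75 = 2810 m.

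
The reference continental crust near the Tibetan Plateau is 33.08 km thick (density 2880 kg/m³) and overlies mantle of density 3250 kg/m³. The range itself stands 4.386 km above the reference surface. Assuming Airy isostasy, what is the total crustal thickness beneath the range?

Root depth r = h ρ_c / (ρ_m − ρ_c) = 4.386 km × 2880 / 370 = 34.14 km.
Total thickness = T + h + r = 33.08 km + 4.386 km + 34.14 km = 71.6 km.

71.6 km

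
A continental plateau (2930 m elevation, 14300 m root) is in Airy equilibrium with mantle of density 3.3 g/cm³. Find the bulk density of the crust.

2.74 g/cm³

ρ_c h = (ρ_m − ρ_c) r → ρ_c (h + r) = ρ_m r → ρ_c = ρ_m r / (h + r).
ρ_c = 3.3 × 14300 m / (2930 m + 14300 m) = 2.74 g/cm³.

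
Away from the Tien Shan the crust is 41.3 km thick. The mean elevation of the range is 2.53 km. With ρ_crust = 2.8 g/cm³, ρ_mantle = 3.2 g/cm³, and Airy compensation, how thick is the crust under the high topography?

Root depth r = h ρ_c / (ρ_m − ρ_c) = 2.53 km × 2.8 / 0.4 = 17.71 km.
Total thickness = T + h + r = 41.3 km + 2.53 km + 17.71 km = 61.5 km.

61.5 km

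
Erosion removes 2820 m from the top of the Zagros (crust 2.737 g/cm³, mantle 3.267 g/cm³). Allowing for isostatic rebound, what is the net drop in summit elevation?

Rebound u = e ρ_c/ρ_m = 2820 m × 2.737/3.267 = 2363 m.
Net surface drop = e − u = 2820 m − 2363 m = e (ρ_m − ρ_c)/ρ_m = 457 m.

457 m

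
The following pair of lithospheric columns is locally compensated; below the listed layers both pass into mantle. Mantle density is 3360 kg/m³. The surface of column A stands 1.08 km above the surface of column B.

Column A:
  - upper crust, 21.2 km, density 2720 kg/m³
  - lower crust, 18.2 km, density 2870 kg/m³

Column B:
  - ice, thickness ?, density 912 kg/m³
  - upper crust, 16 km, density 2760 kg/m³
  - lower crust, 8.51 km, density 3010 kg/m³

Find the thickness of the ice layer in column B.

2.56 km

Take the compensation level at the base of the deeper column (depth z_c below the surface of column A) and equate Σ ρ_i t_i down to z_c; mantle fills any gap and the z_c terms cancel.
Column A: 21.2×2720 + 18.2×2870 + (z_c − 39.4)×3360
Column B: 1.08×0 + x×912 + 16×2760 + 8.51×3010 + (z_c − 1.08 − 24.51 − x)×3360
The z_c×3360 term appears on both sides and cancels. Collect the known terms of each column as K = Σ(ρt)_known − 3360 × (depth of known layers): K_A = 109898 − 3360×39.4 = −22486; K_B = 69775.1 − 3360×(1.08 + 24.51) = −16207.3.
Balance: K_A = K_B − x×(3360 − 912), so x = (K_B − K_A)/(3360 − 912) = 6278.7/2448 = 2.56 km.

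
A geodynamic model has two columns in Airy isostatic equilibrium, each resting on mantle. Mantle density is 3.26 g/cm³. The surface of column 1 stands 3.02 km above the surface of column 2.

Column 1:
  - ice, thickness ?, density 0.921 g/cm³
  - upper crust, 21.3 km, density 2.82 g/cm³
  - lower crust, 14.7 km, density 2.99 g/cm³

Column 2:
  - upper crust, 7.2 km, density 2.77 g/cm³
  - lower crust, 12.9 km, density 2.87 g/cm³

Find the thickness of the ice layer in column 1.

Take the compensation level at the base of the deeper column (depth z_c below the surface of column 1) and equate Σ ρ_i t_i down to z_c; mantle fills any gap and the z_c terms cancel.
Column 1: x×0.921 + 21.3×2.82 + 14.7×2.99 + (z_c − 36 − x)×3.26
Column 2: 3.02×0 + 7.2×2.77 + 12.9×2.87 + (z_c − 3.02 − 20.1)×3.26
The z_c×3.26 term appears on both sides and cancels. Collect the known terms of each column as K = Σ(ρt)_known − 3.26 × (depth of known layers): K_1 = 104.019 − 3.26×36 = −13.341; K_2 = 56.967 − 3.26×(3.02 + 20.1) = −18.4042.
Balance: K_1 − x×(3.26 − 0.921) = K_2, so x = (K_1 − K_2)/(3.26 − 0.921) = 5.0632/2.339 = 2.16 km.

2.16 km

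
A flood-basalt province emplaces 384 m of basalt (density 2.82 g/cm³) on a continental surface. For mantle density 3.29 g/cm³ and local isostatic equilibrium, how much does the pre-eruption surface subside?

Subaerial loading: s = t ρ_load / ρ_m.
s = 384 m × 2.82/3.29 = 329 m.

329 m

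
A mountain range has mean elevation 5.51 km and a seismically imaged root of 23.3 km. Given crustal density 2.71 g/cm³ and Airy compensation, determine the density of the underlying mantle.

Airy balance: ρ_c h = (ρ_m − ρ_c) r → ρ_m = ρ_c (1 + h/r).
ρ_m = 2.71 × (1 + 5.51 km/23.3 km) = 3.35 g/cm³.

3.35 g/cm³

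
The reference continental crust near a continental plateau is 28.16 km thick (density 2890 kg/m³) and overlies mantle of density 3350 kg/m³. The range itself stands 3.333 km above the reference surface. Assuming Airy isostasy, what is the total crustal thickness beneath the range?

Root depth r = h ρ_c / (ρ_m − ρ_c) = 3.333 km × 2890 / 460 = 20.94 km.
Total thickness = T + h + r = 28.16 km + 3.333 km + 20.94 km = 52.4 km.

52.4 km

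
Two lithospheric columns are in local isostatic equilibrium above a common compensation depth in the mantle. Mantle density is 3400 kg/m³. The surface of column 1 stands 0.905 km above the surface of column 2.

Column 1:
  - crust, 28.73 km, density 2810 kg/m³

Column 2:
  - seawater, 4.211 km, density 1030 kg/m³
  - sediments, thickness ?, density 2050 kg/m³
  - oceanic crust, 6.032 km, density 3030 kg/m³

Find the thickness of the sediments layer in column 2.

Take the compensation level at the base of the deeper column (depth z_c below the surface of column 1) and equate Σ ρ_i t_i down to z_c; mantle fills any gap and the z_c terms cancel.
Column 1: 28.73×2810 + (z_c − 28.73)×3400
Column 2: 0.905×0 + 4.211×1030 + x×2050 + 6.032×3030 + (z_c − 0.905 − 10.243 − x)×3400
The z_c×3400 term appears on both sides and cancels. Collect the known terms of each column as K = Σ(ρt)_known − 3400 × (depth of known layers): K_1 = 80731.3 − 3400×28.73 = −16950.7; K_2 = 22614.29 − 3400×(0.905 + 10.243) = −15288.91.
Balance: K_1 = K_2 − x×(3400 − 2050), so x = (K_2 − K_1)/(3400 − 2050) = 1661.79/1350 = 1.23 km.

1.23 km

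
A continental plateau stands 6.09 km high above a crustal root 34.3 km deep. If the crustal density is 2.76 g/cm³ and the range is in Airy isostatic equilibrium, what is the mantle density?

3.25 g/cm³

Airy balance: ρ_c h = (ρ_m − ρ_c) r → ρ_m = ρ_c (1 + h/r).
ρ_m = 2.76 × (1 + 6.09 km/34.3 km) = 3.25 g/cm³.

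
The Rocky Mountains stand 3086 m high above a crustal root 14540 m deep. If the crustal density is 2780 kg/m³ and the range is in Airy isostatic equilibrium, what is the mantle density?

Airy balance: ρ_c h = (ρ_m − ρ_c) r → ρ_m = ρ_c (1 + h/r).
ρ_m = 2780 × (1 + 3086 m/14540 m) = 3370 kg/m³.

3370 kg/m³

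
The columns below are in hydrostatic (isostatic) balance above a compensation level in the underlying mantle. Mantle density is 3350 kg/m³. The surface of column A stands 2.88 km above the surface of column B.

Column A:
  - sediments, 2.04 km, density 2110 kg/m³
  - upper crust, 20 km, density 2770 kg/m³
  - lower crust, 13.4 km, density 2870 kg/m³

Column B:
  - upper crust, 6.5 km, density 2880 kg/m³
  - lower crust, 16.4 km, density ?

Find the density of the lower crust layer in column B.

2870 kg/m³

Take the compensation level at the base of the deeper column (depth z_c below the surface of column A) and equate Σ ρ_i t_i down to z_c; mantle fills any gap and the z_c terms cancel.
Column A: 2.04×2110 + 20×2770 + 13.4×2870 + (z_c − 35.44)×3350
Column B: 2.88×0 + 6.5×2880 + 16.4×ρ + (z_c − 2.88 − 22.9)×3350
The z_c×3350 term appears on both sides and cancels. Collect the known terms of each column as K = Σ(ρt)_known − 3350 × (depth of known layers): K_A = 98162.4 − 3350×35.44 = −20561.6; K_B = 18720 − 3350×(2.88 + 22.9) = −67643.
Balance: K_A = K_B + 16.4×ρ, so ρ = (K_A − K_B)/16.4 = 47081.4/16.4 = 2870 kg/m³.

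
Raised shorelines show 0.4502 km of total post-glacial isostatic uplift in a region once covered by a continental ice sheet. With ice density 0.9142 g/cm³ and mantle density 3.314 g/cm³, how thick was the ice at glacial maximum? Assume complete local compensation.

u = t ρ_ice/ρ_m → t = u ρ_m/ρ_ice = 0.4502 km × 3.314/0.9142 = 1.63 km.

1.63 km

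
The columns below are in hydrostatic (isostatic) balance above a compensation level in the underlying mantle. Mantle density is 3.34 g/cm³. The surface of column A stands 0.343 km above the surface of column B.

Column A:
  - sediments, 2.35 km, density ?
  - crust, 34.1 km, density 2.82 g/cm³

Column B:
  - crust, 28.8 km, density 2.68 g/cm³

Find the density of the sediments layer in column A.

Take the compensation level at the base of the deeper column (depth z_c below the surface of column A) and equate Σ ρ_i t_i down to z_c; mantle fills any gap and the z_c terms cancel.
Column A: 2.35×ρ + 34.1×2.82 + (z_c − 36.45)×3.34
Column B: 0.343×0 + 28.8×2.68 + (z_c − 0.343 − 28.8)×3.34
The z_c×3.34 term appears on both sides and cancels. Collect the known terms of each column as K = Σ(ρt)_known − 3.34 × (depth of known layers): K_A = 96.162 − 3.34×36.45 = −25.581; K_B = 77.184 − 3.34×(0.343 + 28.8) = −20.15362.
Balance: K_A + 2.35×ρ = K_B, so ρ = (K_B − K_A)/2.35 = 5.42738/2.35 = 2.31 g/cm³.

2.31 g/cm³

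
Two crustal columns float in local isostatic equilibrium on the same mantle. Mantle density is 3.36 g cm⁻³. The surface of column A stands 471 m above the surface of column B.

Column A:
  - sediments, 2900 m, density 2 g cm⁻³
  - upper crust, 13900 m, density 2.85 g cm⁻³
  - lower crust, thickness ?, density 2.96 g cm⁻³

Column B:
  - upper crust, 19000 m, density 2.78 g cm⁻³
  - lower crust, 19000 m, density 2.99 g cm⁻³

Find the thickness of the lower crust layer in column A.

Take the compensation level at the base of the deeper column (depth z_c below the surface of column A) and equate Σ ρ_i t_i down to z_c; mantle fills any gap and the z_c terms cancel.
Column A: 2900×2 + 13900×2.85 + x×2.96 + (z_c − 16800 − x)×3.36
Column B: 471×0 + 19000×2.78 + 19000×2.99 + (z_c − 471 − 38000)×3.36
The z_c×3.36 term appears on both sides and cancels. Collect the known terms of each column as K = Σ(ρt)_known − 3.36 × (depth of known layers): K_A = 45415 − 3.36×16800 = −11033; K_B = 109630 − 3.36×(471 + 38000) = −19632.56.
Balance: K_A − x×(3.36 − 2.96) = K_B, so x = (K_A − K_B)/(3.36 − 2.96) = 8599.56/0.4 = 21500 m.

21500 m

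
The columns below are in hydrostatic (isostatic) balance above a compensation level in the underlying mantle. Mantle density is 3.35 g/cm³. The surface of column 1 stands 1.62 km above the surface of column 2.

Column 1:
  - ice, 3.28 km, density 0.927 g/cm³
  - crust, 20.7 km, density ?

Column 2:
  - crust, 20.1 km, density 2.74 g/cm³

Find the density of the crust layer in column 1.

2.88 g/cm³

Take the compensation level at the base of the deeper column (depth z_c below the surface of column 1) and equate Σ ρ_i t_i down to z_c; mantle fills any gap and the z_c terms cancel.
Column 1: 3.28×0.927 + 20.7×ρ + (z_c − 23.98)×3.35
Column 2: 1.62×0 + 20.1×2.74 + (z_c − 1.62 − 20.1)×3.35
The z_c×3.35 term appears on both sides and cancels. Collect the known terms of each column as K = Σ(ρt)_known − 3.35 × (depth of known layers): K_1 = 3.04056 − 3.35×23.98 = −77.29244; K_2 = 55.074 − 3.35×(1.62 + 20.1) = −17.688.
Balance: K_1 + 20.7×ρ = K_2, so ρ = (K_2 − K_1)/20.7 = 59.6044/20.7 = 2.88 g/cm³.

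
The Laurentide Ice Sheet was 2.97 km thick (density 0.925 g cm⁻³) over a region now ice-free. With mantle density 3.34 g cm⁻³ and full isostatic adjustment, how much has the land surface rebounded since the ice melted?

0.823 km

Removing the load lets mantle flow back in; uplift u satisfies ρ_ice t = ρ_m u.
u = t ρ_ice/ρ_m = 2.97 km × 0.925/3.34 = 0.823 km.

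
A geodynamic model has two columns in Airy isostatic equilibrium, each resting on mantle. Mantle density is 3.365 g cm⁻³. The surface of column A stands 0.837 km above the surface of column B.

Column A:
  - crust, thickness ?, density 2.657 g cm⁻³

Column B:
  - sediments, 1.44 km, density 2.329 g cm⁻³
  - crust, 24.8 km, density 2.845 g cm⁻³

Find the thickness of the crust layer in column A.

24.3 km

Take the compensation level at the base of the deeper column (depth z_c below the surface of column A) and equate Σ ρ_i t_i down to z_c; mantle fills any gap and the z_c terms cancel.
Column A: x×2.657 + (z_c − 0 − x)×3.365
Column B: 0.837×0 + 1.44×2.329 + 24.8×2.845 + (z_c − 0.837 − 26.24)×3.365
The z_c×3.365 term appears on both sides and cancels. Collect the known terms of each column as K = Σ(ρt)_known − 3.365 × (depth of known layers): K_A = 0 − 3.365×0 = 0; K_B = 73.90976 − 3.365×(0.837 + 26.24) = −17.204345.
Balance: K_A − x×(3.365 − 2.657) = K_B, so x = (K_A − K_B)/(3.365 − 2.657) = 17.2043/0.708 = 24.3 km.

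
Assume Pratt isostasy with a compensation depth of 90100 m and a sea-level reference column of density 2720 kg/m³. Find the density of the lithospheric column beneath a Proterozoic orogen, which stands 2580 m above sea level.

2640 kg/m³

Pratt balance: ρ_ref D = ρ (D + h).
ρ = ρ_ref D/(D + h) = 2720 × 90100 m/(90100 m + 2580 m) = 2640 kg/m³.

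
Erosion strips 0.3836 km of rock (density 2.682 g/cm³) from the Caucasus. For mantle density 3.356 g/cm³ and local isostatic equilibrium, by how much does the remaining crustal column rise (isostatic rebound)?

Unloading: uplift u = e ρ_c/ρ_m = 0.3836 km × 2.682/3.356 = 0.307 km.

0.307 km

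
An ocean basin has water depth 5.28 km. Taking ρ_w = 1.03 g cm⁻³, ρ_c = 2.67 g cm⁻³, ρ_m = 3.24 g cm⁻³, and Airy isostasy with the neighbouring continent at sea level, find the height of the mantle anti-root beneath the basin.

15.2 km

For local isostatic compensation: replacing crust with seawater at the top is compensated by replacing crust with mantle at the base: d (ρ_c − ρ_w) = a (ρ_m − ρ_c).
a = d (ρ_c − ρ_w)/(ρ_m − ρ_c) = 5.28 km × 1.64/0.57 = 15.2 km.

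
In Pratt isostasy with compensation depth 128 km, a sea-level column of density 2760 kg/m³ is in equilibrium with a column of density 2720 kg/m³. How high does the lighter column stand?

1.88 km

ρ_ref D = ρ (D + h) → h = D (ρ_ref − ρ)/ρ.
h = 128 km × (2760 − 2720)/2720 = 1.88 km.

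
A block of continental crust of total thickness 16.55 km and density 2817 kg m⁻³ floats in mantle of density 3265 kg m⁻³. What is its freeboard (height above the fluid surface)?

2.27 km

Floating equilibrium: submerged depth d = t ρ_obj/ρ_fluid = 16.55 km × 2817/3265 = 14.28 km.
Freeboard = t − d = 16.55 km − 14.28 km = 2.27 km.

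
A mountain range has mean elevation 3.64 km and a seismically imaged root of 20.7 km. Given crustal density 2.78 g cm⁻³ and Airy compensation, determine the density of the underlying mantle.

Airy balance: ρ_c h = (ρ_m − ρ_c) r → ρ_m = ρ_c (1 + h/r).
ρ_m = 2.78 × (1 + 3.64 km/20.7 km) = 3.27 g cm⁻³.

3.27 g cm⁻³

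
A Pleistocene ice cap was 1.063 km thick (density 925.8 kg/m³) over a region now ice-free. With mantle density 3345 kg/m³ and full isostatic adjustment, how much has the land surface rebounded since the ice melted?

Removing the load lets mantle flow back in; uplift u satisfies ρ_ice t = ρ_m u.
u = t ρ_ice/ρ_m = 1.063 km × 925.8/3345 = 0.294 km.

0.294 km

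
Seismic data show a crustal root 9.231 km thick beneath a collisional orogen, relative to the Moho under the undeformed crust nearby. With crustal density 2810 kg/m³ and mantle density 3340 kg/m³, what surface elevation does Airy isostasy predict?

Isostatic balance requires: ρ_c h = (ρ_m − ρ_c) r.
h = r (ρ_m − ρ_c) / ρ_c = 9.231 km × (3340 − 2810) / 2810 = 1.74 km.

1.74 km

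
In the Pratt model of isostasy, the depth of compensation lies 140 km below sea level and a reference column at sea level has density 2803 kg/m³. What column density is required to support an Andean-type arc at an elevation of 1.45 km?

Pratt balance: ρ_ref D = ρ (D + h).
ρ = ρ_ref D/(D + h) = 2803 × 140 km/(140 km + 1.45 km) = 2770 kg/m³.

2770 kg/m³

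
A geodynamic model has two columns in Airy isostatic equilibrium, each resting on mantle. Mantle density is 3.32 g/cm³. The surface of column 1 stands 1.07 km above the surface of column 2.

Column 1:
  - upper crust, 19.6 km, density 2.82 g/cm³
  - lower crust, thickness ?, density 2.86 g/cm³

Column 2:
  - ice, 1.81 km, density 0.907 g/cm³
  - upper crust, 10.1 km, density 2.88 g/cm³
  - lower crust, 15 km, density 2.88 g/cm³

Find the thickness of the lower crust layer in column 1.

Take the compensation level at the base of the deeper column (depth z_c below the surface of column 1) and equate Σ ρ_i t_i down to z_c; mantle fills any gap and the z_c terms cancel.
Column 1: 19.6×2.82 + x×2.86 + (z_c − 19.6 − x)×3.32
Column 2: 1.07×0 + 1.81×0.907 + 10.1×2.88 + 15×2.88 + (z_c − 1.07 − 26.91)×3.32
The z_c×3.32 term appears on both sides and cancels. Collect the known terms of each column as K = Σ(ρt)_known − 3.32 × (depth of known layers): K_1 = 55.272 − 3.32×19.6 = −9.8; K_2 = 73.92967 − 3.32×(1.07 + 26.91) = −18.96393.
Balance: K_1 − x×(3.32 − 2.86) = K_2, so x = (K_1 − K_2)/(3.32 − 2.86) = 9.16393/0.46 = 19.9 km.

19.9 km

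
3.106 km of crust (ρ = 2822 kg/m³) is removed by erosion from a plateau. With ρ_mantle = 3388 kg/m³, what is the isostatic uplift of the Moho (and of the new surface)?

Unloading: uplift u = e ρ_c/ρ_m = 3.106 km × 2822/3388 = 2.59 km.

2.59 km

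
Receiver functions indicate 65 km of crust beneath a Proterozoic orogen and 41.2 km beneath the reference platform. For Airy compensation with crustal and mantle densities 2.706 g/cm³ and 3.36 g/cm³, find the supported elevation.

Excess crust Δ = 65 km − 41.2 km = 23.8 km, split between elevation h and root r with h + r = Δ.
Airy balance ρ_c h = (ρ_m − ρ_c) r gives r = h ρ_c/(ρ_m − ρ_c), so h (1 + ρ_c/(ρ_m − ρ_c)) = Δ, i.e. h = Δ (ρ_m − ρ_c)/ρ_m.
h = 23.8 km × 0.654/3.36 = 4.63 km.

4.63 km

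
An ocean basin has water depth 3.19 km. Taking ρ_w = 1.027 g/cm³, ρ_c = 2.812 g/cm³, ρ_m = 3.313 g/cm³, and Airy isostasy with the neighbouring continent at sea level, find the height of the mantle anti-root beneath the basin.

11.4 km

In Airy isostatic equilibrium: replacing crust with seawater at the top is compensated by replacing crust with mantle at the base: d (ρ_c − ρ_w) = a (ρ_m − ρ_c).
a = d (ρ_c − ρ_w)/(ρ_m − ρ_c) = 3.19 km × 1.785/0.501 = 11.4 km.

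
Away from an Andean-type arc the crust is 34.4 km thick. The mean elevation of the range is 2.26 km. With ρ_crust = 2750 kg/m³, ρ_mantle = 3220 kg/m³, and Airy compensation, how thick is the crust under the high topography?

49.9 km

Root depth r = h ρ_c / (ρ_m − ρ_c) = 2.26 km × 2750 / 470 = 13.22 km.
Total thickness = T + h + r = 34.4 km + 2.26 km + 13.22 km = 49.9 km.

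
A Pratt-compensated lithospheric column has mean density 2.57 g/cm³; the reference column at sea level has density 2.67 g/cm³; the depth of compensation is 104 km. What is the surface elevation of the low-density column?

ρ_ref D = ρ (D + h) → h = D (ρ_ref − ρ)/ρ.
h = 104 km × (2.67 − 2.57)/2.57 = 4.05 km.

4.05 km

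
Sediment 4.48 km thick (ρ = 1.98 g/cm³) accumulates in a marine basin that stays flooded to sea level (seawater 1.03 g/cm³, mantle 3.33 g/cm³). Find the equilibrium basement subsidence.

1.85 km

Submarine loading: the sediment displaces seawater, and the subsidence is in turn flooded, so s (ρ_m − ρ_w) = t (ρ_sed − ρ_w).
s = 4.48 km × (1.98 − 1.03) / (3.33 − 1.03) = 1.85 km.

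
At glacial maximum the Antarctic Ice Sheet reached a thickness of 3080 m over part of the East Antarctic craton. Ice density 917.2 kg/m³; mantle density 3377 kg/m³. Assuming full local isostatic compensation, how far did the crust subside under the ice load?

837 m

For local isostatic compensation: the ice load ρ_ice t is balanced by mantle displaced below, ρ_m s.
s = t ρ_ice / ρ_m = 3080 m × 917.2/3377 = 837 m.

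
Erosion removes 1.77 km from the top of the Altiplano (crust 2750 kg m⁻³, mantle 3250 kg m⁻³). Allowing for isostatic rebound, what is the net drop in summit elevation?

Rebound u = e ρ_c/ρ_m = 1.77 km × 2750/3250 = 1.498 km.
Net surface drop = e − u = 1.77 km − 1.498 km = e (ρ_m − ρ_c)/ρ_m = 0.272 km.

0.272 km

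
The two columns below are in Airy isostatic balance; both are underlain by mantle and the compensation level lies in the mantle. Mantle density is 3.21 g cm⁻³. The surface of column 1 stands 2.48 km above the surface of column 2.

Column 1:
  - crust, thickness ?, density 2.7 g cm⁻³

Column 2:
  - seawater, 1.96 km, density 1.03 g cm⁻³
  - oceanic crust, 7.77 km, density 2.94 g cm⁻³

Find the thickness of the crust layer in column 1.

Take the compensation level at the base of the deeper column (depth z_c below the surface of column 1) and equate Σ ρ_i t_i down to z_c; mantle fills any gap and the z_c terms cancel.
Column 1: x×2.7 + (z_c − 0 − x)×3.21
Column 2: 2.48×0 + 1.96×1.03 + 7.77×2.94 + (z_c − 2.48 − 9.73)×3.21
The z_c×3.21 term appears on both sides and cancels. Collect the known terms of each column as K = Σ(ρt)_known − 3.21 × (depth of known layers): K_1 = 0 − 3.21×0 = 0; K_2 = 24.8626 − 3.21×(2.48 + 9.73) = −14.3315.
Balance: K_1 − x×(3.21 − 2.7) = K_2, so x = (K_1 − K_2)/(3.21 − 2.7) = 14.3315/0.51 = 28.1 km.

28.1 km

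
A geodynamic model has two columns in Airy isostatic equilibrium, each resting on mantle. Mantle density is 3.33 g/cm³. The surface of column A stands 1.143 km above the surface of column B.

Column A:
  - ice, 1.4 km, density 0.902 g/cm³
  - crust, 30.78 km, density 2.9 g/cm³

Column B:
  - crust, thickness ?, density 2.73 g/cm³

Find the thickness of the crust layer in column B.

Take the compensation level at the base of the deeper column (depth z_c below the surface of column A) and equate Σ ρ_i t_i down to z_c; mantle fills any gap and the z_c terms cancel.
Column A: 1.4×0.902 + 30.78×2.9 + (z_c − 32.18)×3.33
Column B: 1.143×0 + x×2.73 + (z_c − 1.143 − 0 − x)×3.33
The z_c×3.33 term appears on both sides and cancels. Collect the known terms of each column as K = Σ(ρt)_known − 3.33 × (depth of known layers): K_A = 90.5248 − 3.33×32.18 = −16.6346; K_B = 0 − 3.33×(1.143 + 0) = −3.80619.
Balance: K_A = K_B − x×(3.33 − 2.73), so x = (K_B − K_A)/(3.33 − 2.73) = 12.8284/0.6 = 21.4 km.

21.4 km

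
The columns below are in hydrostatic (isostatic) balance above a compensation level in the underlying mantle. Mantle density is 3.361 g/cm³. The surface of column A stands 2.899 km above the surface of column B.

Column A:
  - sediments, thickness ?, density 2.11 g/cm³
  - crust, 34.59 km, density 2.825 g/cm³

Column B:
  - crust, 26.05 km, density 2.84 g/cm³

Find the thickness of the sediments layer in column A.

3.82 km

Take the compensation level at the base of the deeper column (depth z_c below the surface of column A) and equate Σ ρ_i t_i down to z_c; mantle fills any gap and the z_c terms cancel.
Column A: x×2.11 + 34.59×2.825 + (z_c − 34.59 − x)×3.361
Column B: 2.899×0 + 26.05×2.84 + (z_c − 2.899 − 26.05)×3.361
The z_c×3.361 term appears on both sides and cancels. Collect the known terms of each column as K = Σ(ρt)_known − 3.361 × (depth of known layers): K_A = 97.71675 − 3.361×34.59 = −18.54024; K_B = 73.982 − 3.361×(2.899 + 26.05) = −23.315589.
Balance: K_A − x×(3.361 − 2.11) = K_B, so x = (K_A − K_B)/(3.361 − 2.11) = 4.77535/1.251 = 3.82 km.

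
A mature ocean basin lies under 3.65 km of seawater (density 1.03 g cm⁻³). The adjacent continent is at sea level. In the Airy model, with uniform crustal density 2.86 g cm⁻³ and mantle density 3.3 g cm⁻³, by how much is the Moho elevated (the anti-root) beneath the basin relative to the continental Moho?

In Airy isostatic equilibrium: replacing crust with seawater at the top is compensated by replacing crust with mantle at the base: d (ρ_c − ρ_w) = a (ρ_m − ρ_c).
a = d (ρ_c − ρ_w)/(ρ_m − ρ_c) = 3.65 km × 1.83/0.44 = 15.2 km.

15.2 km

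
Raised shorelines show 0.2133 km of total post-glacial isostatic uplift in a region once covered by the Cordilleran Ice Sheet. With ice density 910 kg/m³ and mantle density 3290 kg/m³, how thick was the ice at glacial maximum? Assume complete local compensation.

0.771 km

u = t ρ_ice/ρ_m → t = u ρ_m/ρ_ice = 0.2133 km × 3290/910 = 0.771 km.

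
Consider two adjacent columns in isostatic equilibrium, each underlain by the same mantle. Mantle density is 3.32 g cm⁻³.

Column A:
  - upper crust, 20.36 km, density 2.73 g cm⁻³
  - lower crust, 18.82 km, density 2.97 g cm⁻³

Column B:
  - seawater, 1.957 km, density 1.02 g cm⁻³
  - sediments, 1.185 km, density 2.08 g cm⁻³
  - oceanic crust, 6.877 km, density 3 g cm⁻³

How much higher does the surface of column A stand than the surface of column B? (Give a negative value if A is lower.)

3.14 km

For any compensation level in the mantle, the mantle terms cancel and isostasy reduces to e = (Σt_A − Σt_B) − (Σ(ρt)_A − Σ(ρt)_B) / ρ_m.
Σt_A = 39.18 km; Σt_B = 10.019 km; Σ(ρt)_A = 111.4782; Σ(ρt)_B = 25.09194 (in km·g cm⁻³).
e = (39.18 − 10.019) − (111.4782 − 25.09194) / 3.32 = 3.14 km.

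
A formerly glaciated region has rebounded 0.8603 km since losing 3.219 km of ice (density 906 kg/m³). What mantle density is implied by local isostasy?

ρ_m = ρ_ice t / u = 906 × 3.219 km/0.8603 km = 3390 kg/m³.

3390 kg/m³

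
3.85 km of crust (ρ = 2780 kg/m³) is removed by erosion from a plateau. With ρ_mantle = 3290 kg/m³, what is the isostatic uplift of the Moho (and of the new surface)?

Unloading: uplift u = e ρ_c/ρ_m = 3.85 km × 2780/3290 = 3.25 km.

3.25 km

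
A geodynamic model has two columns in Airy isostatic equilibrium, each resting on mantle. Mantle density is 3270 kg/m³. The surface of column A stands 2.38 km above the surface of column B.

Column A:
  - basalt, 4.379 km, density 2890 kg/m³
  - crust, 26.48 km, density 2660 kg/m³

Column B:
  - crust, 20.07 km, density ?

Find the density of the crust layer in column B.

Take the compensation level at the base of the deeper column (depth z_c below the surface of column A) and equate Σ ρ_i t_i down to z_c; mantle fills any gap and the z_c terms cancel.
Column A: 4.379×2890 + 26.48×2660 + (z_c − 30.859)×3270
Column B: 2.38×0 + 20.07×ρ + (z_c − 2.38 − 20.07)×3270
The z_c×3270 term appears on both sides and cancels. Collect the known terms of each column as K = Σ(ρt)_known − 3270 × (depth of known layers): K_A = 83092.11 − 3270×30.859 = −17816.82; K_B = 0 − 3270×(2.38 + 20.07) = −73411.5.
Balance: K_A = K_B + 20.07×ρ, so ρ = (K_A − K_B)/20.07 = 55594.7/20.07 = 2770 kg/m³.

2770 kg/m³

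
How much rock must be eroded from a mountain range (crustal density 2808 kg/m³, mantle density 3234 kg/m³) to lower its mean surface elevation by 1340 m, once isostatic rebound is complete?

10200 m

Net drop Δ = e − u = e − e ρ_c/ρ_m = e (ρ_m − ρ_c)/ρ_m.
e = Δ ρ_m/(ρ_m − ρ_c) = 1340 m × 3234/426 = 10200 m.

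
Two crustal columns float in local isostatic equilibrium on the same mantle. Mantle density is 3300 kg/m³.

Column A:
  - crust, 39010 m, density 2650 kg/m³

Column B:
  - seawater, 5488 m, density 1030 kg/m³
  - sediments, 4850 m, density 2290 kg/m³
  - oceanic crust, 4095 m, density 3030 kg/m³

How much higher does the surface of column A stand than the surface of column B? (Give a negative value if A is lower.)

For any compensation level in the mantle, the mantle terms cancel and isostasy reduces to e = (Σt_A − Σt_B) − (Σ(ρt)_A − Σ(ρt)_B) / ρ_m.
Σt_A = 39010 m; Σt_B = 14433 m; Σ(ρt)_A = 103376500; Σ(ρt)_B = 29166990 (in m·kg/m³).
e = (39010 − 14433) − (103376500 − 29166990) / 3300 = 2090 m.

2090 m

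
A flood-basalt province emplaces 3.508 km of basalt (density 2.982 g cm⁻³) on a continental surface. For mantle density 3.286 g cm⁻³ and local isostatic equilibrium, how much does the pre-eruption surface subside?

Subaerial loading: s = t ρ_load / ρ_m.
s = 3.508 km × 2.982/3.286 = 3.18 km.

3.18 km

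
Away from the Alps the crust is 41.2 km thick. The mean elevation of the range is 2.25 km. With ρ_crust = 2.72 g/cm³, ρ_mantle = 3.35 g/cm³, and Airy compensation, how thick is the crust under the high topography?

53.2 km

Root depth r = h ρ_c / (ρ_m − ρ_c) = 2.25 km × 2.72 / 0.63 = 9.714 km.
Total thickness = T + h + r = 41.2 km + 2.25 km + 9.714 km = 53.2 km.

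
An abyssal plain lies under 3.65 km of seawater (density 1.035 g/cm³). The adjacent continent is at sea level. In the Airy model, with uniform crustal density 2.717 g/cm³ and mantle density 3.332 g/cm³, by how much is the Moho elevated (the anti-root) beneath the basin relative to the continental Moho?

9.98 km

Equating mass per unit area of the two columns: replacing crust with seawater at the top is compensated by replacing crust with mantle at the base: d (ρ_c − ρ_w) = a (ρ_m − ρ_c).
a = d (ρ_c − ρ_w)/(ρ_m − ρ_c) = 3.65 km × 1.682/0.615 = 9.98 km.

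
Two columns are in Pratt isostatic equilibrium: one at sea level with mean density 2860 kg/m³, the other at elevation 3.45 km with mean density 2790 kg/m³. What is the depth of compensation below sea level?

ρ_ref D = ρ (D + h) → D (ρ_ref − ρ) = ρ h.
D = ρ h/(ρ_ref − ρ) = 2790 × 3.45 km/(2860 − 2790) = 138 km.

138 km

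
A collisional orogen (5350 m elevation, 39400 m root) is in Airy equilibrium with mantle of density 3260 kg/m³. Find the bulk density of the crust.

ρ_c h = (ρ_m − ρ_c) r → ρ_c (h + r) = ρ_m r → ρ_c = ρ_m r / (h + r).
ρ_c = 3260 × 39400 m / (5350 m + 39400 m) = 2870 kg/m³.

2870 kg/m³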